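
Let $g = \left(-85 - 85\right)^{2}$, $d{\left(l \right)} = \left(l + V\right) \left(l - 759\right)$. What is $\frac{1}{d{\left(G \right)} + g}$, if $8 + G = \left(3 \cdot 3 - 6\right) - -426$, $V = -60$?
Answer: $- \frac{1}{93118} \approx -1.0739 \cdot 10^{-5}$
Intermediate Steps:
$G = 421$ ($G = -8 + \left(\left(3 \cdot 3 - 6\right) - -426\right) = -8 + \left(\left(9 - 6\right) + 426\right) = -8 + \left(3 + 426\right) = -8 + 429 = 421$)
$d{\left(l \right)} = \left(-759 + l\right) \left(-60 + l\right)$ ($d{\left(l \right)} = \left(l - 60\right) \left(l - 759\right) = \left(-60 + l\right) \left(-759 + l\right) = \left(-759 + l\right) \left(-60 + l\right)$)
$g = 28900$ ($g = \left(-170\right)^{2} = 28900$)
$\frac{1}{d{\left(G \right)} + g} = \frac{1}{\left(45540 + 421^{2} - 344799\right) + 28900} = \frac{1}{\left(45540 + 177241 - 344799\right) + 28900} = \frac{1}{-122018 + 28900} = \frac{1}{-93118} = - \frac{1}{93118}$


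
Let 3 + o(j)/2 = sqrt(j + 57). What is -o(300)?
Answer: 6 - 2*sqrt(357) ≈ -31.789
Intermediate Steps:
o(j) = -6 + 2*sqrt(57 + j) (o(j) = -6 + 2*sqrt(j + 57) = -6 + 2*sqrt(57 + j))
-o(300) = -(-6 + 2*sqrt(57 + 300)) = -(-6 + 2*sqrt(357)) = 6 - 2*sqrt(357)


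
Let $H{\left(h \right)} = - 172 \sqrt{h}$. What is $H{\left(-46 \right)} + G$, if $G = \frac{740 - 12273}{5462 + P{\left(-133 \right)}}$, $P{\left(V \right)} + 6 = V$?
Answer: $- \frac{11533}{5323} - 172 i \sqrt{46} \approx -2.1666 - 1166.6 i$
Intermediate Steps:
$P{\left(V \right)} = -6 + V$
$G = - \frac{11533}{5323}$ ($G = \frac{740 - 12273}{5462 - 139} = - \frac{11533}{5462 - 139} = - \frac{11533}{5323} \approx -2.1666$)
$H{\left(-46 \right)} + G = - 172 \sqrt{-46} - \frac{11533}{5323} = - 172 i \sqrt{46} - \frac{11533}{5323} = - \frac{11533}{5323} - 172 i \sqrt{46}$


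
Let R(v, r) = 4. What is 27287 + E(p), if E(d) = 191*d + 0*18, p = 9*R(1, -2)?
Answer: 34163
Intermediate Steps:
p = 36 (p = 9*4 = 36)
E(d) = 191*d (E(d) = 191*d + 0 = 191*d)
27287 + E(p) = 27287 + 191*36 = 27287 + 6876 = 34163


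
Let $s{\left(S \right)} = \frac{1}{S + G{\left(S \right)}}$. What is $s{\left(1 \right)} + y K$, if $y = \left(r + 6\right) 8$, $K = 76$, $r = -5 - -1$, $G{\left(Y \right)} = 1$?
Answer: $\frac{2433}{2} \approx 1216.5$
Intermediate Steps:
$s{\left(S \right)} = \frac{1}{1 + S}$ ($s{\left(S \right)} = \frac{1}{S + 1} = \frac{1}{1 + S}$)
$r = -4$ ($r = -5 + 1 = -4$)
$y = 16$ ($y = \left(-4 + 6\right) 8 = 2 \cdot 8 = 16$)
$s{\left(1 \right)} + y K = \frac{1}{1 + 1} + 16 \cdot 76 = \frac{1}{2} + 1216 = \frac{2433}{2}$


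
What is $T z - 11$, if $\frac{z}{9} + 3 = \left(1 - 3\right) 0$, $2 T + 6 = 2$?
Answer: $43$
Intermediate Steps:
$T = -2$ ($T = -3 + \frac{1}{2} \cdot 2 = -3 + 1 = -2$)
$z = -27$ ($z = -27 + 9 \left(1 - 3\right) 0 = -27 + 9 \left(\left(-2\right) 0\right) = -27 + 9 \cdot 0 = -27 + 0 = -27$)
$T z - 11 = \left(-2\right) \left(-27\right) - 11 = 54 - 11 = 43$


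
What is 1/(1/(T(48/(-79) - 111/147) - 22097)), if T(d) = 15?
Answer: -22082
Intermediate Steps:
1/(1/(T(48/(-79) - 111/147) - 22097)) = 1/(1/(15 - 22097)) = 1/(1/(-22082)) = 1/(-1/22082) = -22082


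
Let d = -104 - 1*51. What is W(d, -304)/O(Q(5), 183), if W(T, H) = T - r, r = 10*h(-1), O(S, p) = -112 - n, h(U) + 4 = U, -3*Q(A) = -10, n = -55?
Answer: 35/19 ≈ 1.8421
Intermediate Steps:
Q(A) = 10/3 (Q(A) = -⅓*(-10) = 10/3)
h(U) = -4 + U
O(S, p) = -57 (O(S, p) = -112 - 1*(-55) = -112 + 55 = -57)
r = -50 (r = 10*(-4 - 1) = 10*(-5) = -50)
d = -155 (d = -104 - 51 = -155)
W(T, H) = 50 + T (W(T, H) = T - 1*(-50) = T + 50 = 50 + T)
W(d, -304)/O(Q(5), 183) = (50 - 155)/(-57) = -105*(-1/57) = 35/19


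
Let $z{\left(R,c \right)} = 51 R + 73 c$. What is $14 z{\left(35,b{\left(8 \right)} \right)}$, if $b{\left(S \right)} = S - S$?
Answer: $24990$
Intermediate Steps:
$b{\left(S \right)} = 0$
$14 z{\left(35,b{\left(8 \right)} \right)} = 14 \left(51 \cdot 35 + 73 \cdot 0\right) = 14 \left(1785 + 0\right) = 14 \cdot 1785 = 24990$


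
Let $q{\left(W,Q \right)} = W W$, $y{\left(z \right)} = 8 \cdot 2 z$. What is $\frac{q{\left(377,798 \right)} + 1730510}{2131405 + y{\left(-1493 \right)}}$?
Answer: $\frac{1872639}{2107517} \approx 0.88855$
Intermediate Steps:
$y{\left(z \right)} = 16 z$
$q{\left(W,Q \right)} = W^{2}$
$\frac{q{\left(377,798 \right)} + 1730510}{2131405 + y{\left(-1493 \right)}} = \frac{377^{2} + 1730510}{2131405 + 16 \left(-1493\right)} = \frac{142129 + 1730510}{2131405 - 23888} = \frac{1872639}{2107517}$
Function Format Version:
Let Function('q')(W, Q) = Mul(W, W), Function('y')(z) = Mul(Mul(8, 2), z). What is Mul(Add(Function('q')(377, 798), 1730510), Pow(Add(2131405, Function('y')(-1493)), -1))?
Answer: Rational(1872639, 2107517) ≈ 0.88855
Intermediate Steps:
Function('y')(z) = Mul(16, z)
Function('q')(W, Q) = Pow(W, 2)
Mul(Add(Function('q')(377, 798), 1730510), Pow(Add(2131405, Function('y')(-1493)), -1)) = Mul(Add(Pow(377, 2), 1730510), Pow(Add(2131405, Mul(16, -1493)), -1)) = Mul(Add(142129, 1730510), Pow(Add(2131405, -23888), -1)) = Mul(1872639, Pow(2107517, -1)) = Mul(1872639, Rational(1, 2107517)) = Rational(1872639, 2107517)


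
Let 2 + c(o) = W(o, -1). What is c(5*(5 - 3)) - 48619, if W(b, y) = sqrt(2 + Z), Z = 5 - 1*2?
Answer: -48621 + sqrt(5) ≈ -48619.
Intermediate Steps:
Z = 3 (Z = 5 - 2 = 3)
W(b, y) = sqrt(5) (W(b, y) = sqrt(2 + 3) = sqrt(5))
c(o) = -2 + sqrt(5)
c(5*(5 - 3)) - 48619 = (-2 + sqrt(5)) - 48619 = -48621 + sqrt(5)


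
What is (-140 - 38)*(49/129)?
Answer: -8722/129 ≈ -67.612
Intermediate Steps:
(-140 - 38)*(49/129) = -8722/129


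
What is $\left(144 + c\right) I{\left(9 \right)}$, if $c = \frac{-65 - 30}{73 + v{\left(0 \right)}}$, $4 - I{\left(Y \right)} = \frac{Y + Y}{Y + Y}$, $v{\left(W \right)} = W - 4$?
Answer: $\frac{9841}{23} \approx 427.87$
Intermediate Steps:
$v{\left(W \right)} = -4 + W$
$I{\left(Y \right)} = 3$ ($I{\left(Y \right)} = 4 - \frac{Y + Y}{Y + Y} = 4 - \frac{2 Y}{2 Y} = 4 - 2 Y \frac{1}{2 Y} = 4 - 1 = 3$)
$c = - \frac{95}{69}$ ($c = \frac{-65 - 30}{73 + \left(-4 + 0\right)} = - \frac{95}{73 - 4} = - \frac{95}{69} \approx -1.3768$)
$\left(144 + c\right) I{\left(9 \right)} = \left(144 - \frac{95}{69}\right) 3 = \frac{9841}{69} \cdot 3 = \frac{9841}{23}$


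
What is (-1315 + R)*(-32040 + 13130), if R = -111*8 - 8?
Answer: 41810010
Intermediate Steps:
R = -896 (R = -888 - 8 = -896)
(-1315 + R)*(-32040 + 13130) = (-1315 - 896)*(-32040 + 13130) = -2211*(-18910) = 41810010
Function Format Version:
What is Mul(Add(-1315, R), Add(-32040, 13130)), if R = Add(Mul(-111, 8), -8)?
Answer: 41810010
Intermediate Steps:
R = -896 (R = Add(-888, -8) = -896)
Mul(Add(-1315, R), Add(-32040, 13130)) = Mul(Add(-1315, -896), Add(-32040, 13130)) = Mul(-2211, -18910) = 41810010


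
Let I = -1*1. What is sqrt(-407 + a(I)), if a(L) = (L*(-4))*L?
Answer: I*sqrt(411) ≈ 20.273*I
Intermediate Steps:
I = -1
a(L) = -4*L**2 (a(L) = (-4*L)*L = -4*L**2)
sqrt(-407 + a(I)) = sqrt(-407 - 4*(-1)**2) = sqrt(-407 - 4*1) = sqrt(-407 - 4) = sqrt(-411) = I*sqrt(411)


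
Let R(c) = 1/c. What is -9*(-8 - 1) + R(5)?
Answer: 406/5 ≈ 81.200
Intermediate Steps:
R(c) = 1/c
-9*(-8 - 1) + R(5) = -9*(-8 - 1) + 1/5 = -9*(-9) + ⅕ = 81 + ⅕ = 406/5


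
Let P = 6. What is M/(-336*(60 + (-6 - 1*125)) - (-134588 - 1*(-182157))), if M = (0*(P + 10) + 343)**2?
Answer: -117649/23713 ≈ -4.9614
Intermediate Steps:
M = 117649 (M = (0*(6 + 10) + 343)**2 = (0*16 + 343)**2 = (0 + 343)**2 = 343**2 = 117649)
M/(-336*(60 + (-6 - 1*125)) - (-134588 - 1*(-182157))) = 117649/(-336*(60 + (-6 - 1*125)) - (-134588 - 1*(-182157))) = 117649/(-336*(60 + (-6 - 125)) - (-134588 + 182157)) = 117649/(-336*(60 - 131) - 1*47569) = 117649/(-336*(-71) - 47569) = 117649/(23856 - 47569) = 117649/(-23713) = 117649*(-1/23713) = -117649/23713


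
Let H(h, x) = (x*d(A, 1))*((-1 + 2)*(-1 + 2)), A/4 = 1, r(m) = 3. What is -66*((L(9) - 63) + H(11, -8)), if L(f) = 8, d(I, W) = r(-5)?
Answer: 5214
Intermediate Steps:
A = 4 (A = 4*1 = 4)
d(I, W) = 3
H(h, x) = 3*x (H(h, x) = (x*3)*((-1 + 2)*(-1 + 2)) = (3*x)*(1*1) = (3*x)*1 = 3*x)
-66*((L(9) - 63) + H(11, -8)) = -66*((8 - 63) + 3*(-8)) = -66*(-55 - 24) = -66*(-79) = 5214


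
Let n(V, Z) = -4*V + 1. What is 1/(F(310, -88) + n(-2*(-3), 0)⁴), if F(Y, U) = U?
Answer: 1/279753 ≈ 3.5746e-6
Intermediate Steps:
n(V, Z) = 1 - 4*V
1/(F(310, -88) + n(-2*(-3), 0)⁴) = 1/(-88 + (1 - (-8)*(-3))⁴) = 1/(-88 + (1 - 4*6)⁴) = 1/(-88 + (1 - 24)⁴) = 1/(-88 + (-23)⁴) = 1/(-88 + 279841) = 1/279753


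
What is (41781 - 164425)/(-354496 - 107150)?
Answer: 61322/230823 ≈ 0.26567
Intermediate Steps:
(41781 - 164425)/(-354496 - 107150) = -122644/(-461646) = -122644*(-1/461646) = 61322/230823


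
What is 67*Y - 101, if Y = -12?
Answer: -905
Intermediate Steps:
67*Y - 101 = 67*(-12) - 101 = -804 - 101 = -905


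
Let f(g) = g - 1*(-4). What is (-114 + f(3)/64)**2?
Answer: 53129521/4096 ≈ 12971.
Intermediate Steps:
f(g) = 4 + g (f(g) = g + 4 = 4 + g)
(-114 + f(3)/64)**2 = (-114 + (4 + 3)/64)**2 = (-114 + 7*(1/64))**2 = (-114 + 7/64)**2 = (-7289/64)**2 = 53129521/4096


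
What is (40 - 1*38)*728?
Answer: 1456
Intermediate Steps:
(40 - 1*38)*728 = (40 - 38)*728 = 2*728 = 1456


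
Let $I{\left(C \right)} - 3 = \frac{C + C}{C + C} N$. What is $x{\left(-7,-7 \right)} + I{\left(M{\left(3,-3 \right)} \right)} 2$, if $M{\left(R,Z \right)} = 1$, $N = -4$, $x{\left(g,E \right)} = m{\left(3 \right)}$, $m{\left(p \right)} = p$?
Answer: $1$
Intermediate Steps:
$x{\left(g,E \right)} = 3$
$I{\left(C \right)} = -1$ ($I{\left(C \right)} = 3 + \frac{C + C}{C + C} \left(-4\right) = 3 + \frac{2 C}{2 C} \left(-4\right) = 3 + 2 C \frac{1}{2 C} \left(-4\right) = 3 + 1 \left(-4\right) = 3 - 4 = -1$)
$x{\left(-7,-7 \right)} + I{\left(M{\left(3,-3 \right)} \right)} 2 = 3 - 2 = 1$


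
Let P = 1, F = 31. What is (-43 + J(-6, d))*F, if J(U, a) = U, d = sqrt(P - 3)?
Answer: -1519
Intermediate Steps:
d = I*sqrt(2) (d = sqrt(1 - 3) = sqrt(-2) = I*sqrt(2) ≈ 1.4142*I)
(-43 + J(-6, d))*F = (-43 - 6)*31 = -49*31 = -1519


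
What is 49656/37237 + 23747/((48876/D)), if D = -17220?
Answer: -1268720952077/151666301 ≈ -8365.2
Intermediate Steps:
49656/37237 + 23747/((48876/D)) = 49656/37237 + 23747/((48876/(-17220))) = 49656*(1/37237) + 23747/((48876*(-1/17220))) = 49656/37237 + 23747/(-4073/1435) = 49656/37237 + 23747*(-1435/4073) = 49656/37237 - 34076945/4073 = -1268720952077/151666301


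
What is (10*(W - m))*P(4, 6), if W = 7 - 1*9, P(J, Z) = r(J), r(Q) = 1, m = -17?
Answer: 150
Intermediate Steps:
P(J, Z) = 1
W = -2 (W = 7 - 9 = -2)
(10*(W - m))*P(4, 6) = (10*(-2 - 1*(-17)))*1 = (10*(-2 + 17))*1 = (10*15)*1 = 150*1 = 150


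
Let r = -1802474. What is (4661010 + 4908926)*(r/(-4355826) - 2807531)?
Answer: -58515922618515479776/2177913 ≈ -2.6868e+13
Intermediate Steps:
(4661010 + 4908926)*(r/(-4355826) - 2807531) = (4661010 + 4908926)*(-1802474/(-4355826) - 2807531) = 9569936*(-1802474*(-1/4355826) - 2807531) = 9569936*(901237/2177913 - 2807531) = 9569936*(-6114557361566/2177913) = -58515922618515479776/2177913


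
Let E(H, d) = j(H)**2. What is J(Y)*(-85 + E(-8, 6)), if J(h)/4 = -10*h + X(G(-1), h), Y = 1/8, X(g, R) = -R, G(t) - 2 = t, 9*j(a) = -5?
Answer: 37730/81 ≈ 465.80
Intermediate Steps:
j(a) = -5/9 (j(a) = (1/9)*(-5) = -5/9)
G(t) = 2 + t
E(H, d) = 25/81 (E(H, d) = (-5/9)**2 = 25/81)
Y = 1/8 ≈ 0.12500
J(h) = -44*h (J(h) = 4*(-10*h - h) = 4*(-11*h) = -44*h)
J(Y)*(-85 + E(-8, 6)) = (-44*1/8)*(-85 + 25/81) = -11/2*(-6860/81) = 37730/81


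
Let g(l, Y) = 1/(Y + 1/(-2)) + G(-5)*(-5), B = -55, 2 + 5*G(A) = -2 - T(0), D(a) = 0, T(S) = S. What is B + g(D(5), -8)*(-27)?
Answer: -2717/17 ≈ -159.82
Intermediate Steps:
G(A) = -⅘ (G(A) = -⅖ + (-2 - 1*0)/5 = -⅖ + (-2 + 0)/5 = -⅖ + (⅕)*(-2) = -⅖ - ⅖ = -⅘)
g(l, Y) = 4 + 1/(-½ + Y) (g(l, Y) = 1/(Y + 1/(-2)) - ⅘*(-5) = 1/(Y - ½) + 4 = 1/(-½ + Y) + 4 = 4 + 1/(-½ + Y))
B + g(D(5), -8)*(-27) = -55 + (2*(-1 + 4*(-8))/(-1 + 2*(-8)))*(-27) = -55 + (2*(-1 - 32)/(-1 - 16))*(-27) = -55 + (2*(-33)/(-17))*(-27) = -55 + (2*(-1/17)*(-33))*(-27) = -55 + (66/17)*(-27) = -55 - 1782/17 = -2717/17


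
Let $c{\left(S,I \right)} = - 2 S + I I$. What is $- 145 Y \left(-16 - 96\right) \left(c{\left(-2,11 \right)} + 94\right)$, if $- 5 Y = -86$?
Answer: $61172832$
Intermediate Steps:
$Y = \frac{86}{5}$ ($Y = \left(- \frac{1}{5}\right) \left(-86\right) = \frac{86}{5} \approx 17.2$)
$c{\left(S,I \right)} = I^{2} - 2 S$ ($c{\left(S,I \right)} = - 2 S + I^{2} = I^{2} - 2 S$)
$- 145 Y \left(-16 - 96\right) \left(c{\left(-2,11 \right)} + 94\right) = \left(-145\right) \frac{86}{5} \left(-16 - 96\right) \left(\left(11^{2} - -4\right) + 94\right) = - 2494 \left(- 112 \left(\left(121 + 4\right) + 94\right)\right) = - 2494 \left(- 112 \left(125 + 94\right)\right) = - 2494 \left(\left(-112\right) 219\right) = \left(-2494\right) \left(-24528\right) = 61172832$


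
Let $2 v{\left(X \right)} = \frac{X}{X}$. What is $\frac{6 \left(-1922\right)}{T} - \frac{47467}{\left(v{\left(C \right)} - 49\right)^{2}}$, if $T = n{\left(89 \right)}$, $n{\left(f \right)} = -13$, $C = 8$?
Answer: $\frac{106036304}{122317} \approx 866.9$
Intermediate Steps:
$T = -13$
$v{\left(X \right)} = \frac{1}{2}$ ($v{\left(X \right)} = \frac{X \frac{1}{X}}{2} = \frac{1}{2} \cdot 1 = \frac{1}{2}$)
$\frac{6 \left(-1922\right)}{T} - \frac{47467}{\left(v{\left(C \right)} - 49\right)^{2}} = \frac{6 \left(-1922\right)}{-13} - \frac{47467}{\left(\frac{1}{2} - 49\right)^{2}} = \left(-11532\right) \left(- \frac{1}{13}\right) - \frac{47467}{\left(- \frac{97}{2}\right)^{2}} = \frac{11532}{13} - \frac{47467}{\frac{9409}{4}} = \frac{11532}{13} - \frac{189868}{9409} = \frac{106036304}{122317}$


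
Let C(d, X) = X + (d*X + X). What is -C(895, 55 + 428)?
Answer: -433251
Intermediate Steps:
C(d, X) = 2*X + X*d (C(d, X) = X + (X*d + X) = X + (X + X*d) = 2*X + X*d)
-C(895, 55 + 428) = -(55 + 428)*(2 + 895) = -483*897 = -1*433251 = -433251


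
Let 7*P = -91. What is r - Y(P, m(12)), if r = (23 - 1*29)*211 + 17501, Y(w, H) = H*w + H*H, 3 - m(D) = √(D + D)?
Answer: 16241 - 14*√6 ≈ 16207.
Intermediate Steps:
P = -13 (P = (⅐)*(-91) = -13)
m(D) = 3 - √2*√D (m(D) = 3 - √(D + D) = 3 - √(2*D) = 3 - √2*√D)
Y(w, H) = H² + H*w (Y(w, H) = H*w + H² = H² + H*w)
r = 16235 (r = (23 - 29)*211 + 17501 = -6*211 + 17501 = -1266 + 17501 = 16235)
r - Y(P, m(12)) = 16235 - (3 - √2*√12)*((3 - √2*√12) - 13) = 16235 - (3 - √2*2*√3)*((3 - √2*2*√3) - 13) = 16235 - (3 - 2*√6)*((3 - 2*√6) - 13) = 16235 - (3 - 2*√6)*(-10 - 2*√6) = 16235 - (-10 - 2*√6)*(3 - 2*√6)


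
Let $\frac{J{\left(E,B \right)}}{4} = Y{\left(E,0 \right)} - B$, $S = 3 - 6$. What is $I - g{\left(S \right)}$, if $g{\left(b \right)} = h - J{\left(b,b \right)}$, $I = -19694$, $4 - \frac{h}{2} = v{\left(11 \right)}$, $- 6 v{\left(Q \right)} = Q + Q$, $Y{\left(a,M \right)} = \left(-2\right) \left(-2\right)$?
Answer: $- \frac{59044}{3} \approx -19681.0$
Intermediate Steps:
$Y{\left(a,M \right)} = 4$
$v{\left(Q \right)} = - \frac{Q}{3}$ ($v{\left(Q \right)} = - \frac{Q + Q}{6} = - \frac{2 Q}{6} = - \frac{Q}{3}$)
$S = -3$ ($S = 3 - 6 = -3$)
$h = \frac{46}{3}$ ($h = 8 - 2 \left(\left(- \frac{1}{3}\right) 11\right) = 8 - - \frac{22}{3} = 8 + \frac{22}{3} = \frac{46}{3} \approx 15.333$)
$J{\left(E,B \right)} = 16 - 4 B$ ($J{\left(E,B \right)} = 4 \left(4 - B\right) = 16 - 4 B$)
$g{\left(b \right)} = - \frac{2}{3} + 4 b$ ($g{\left(b \right)} = \frac{46}{3} - \left(16 - 4 b\right) = \frac{46}{3} + \left(-16 + 4 b\right) = - \frac{2}{3} + 4 b$)
$I - g{\left(S \right)} = -19694 - \left(- \frac{2}{3} + 4 \left(-3\right)\right) = -19694 - \left(- \frac{2}{3} - 12\right) = -19694 - - \frac{38}{3} = -19694 + \frac{38}{3} = - \frac{59044}{3}$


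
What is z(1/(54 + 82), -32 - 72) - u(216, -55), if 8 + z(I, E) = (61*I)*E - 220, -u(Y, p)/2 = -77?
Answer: -7287/17 ≈ -428.65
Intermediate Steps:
u(Y, p) = 154 (u(Y, p) = -2*(-77) = 154)
z(I, E) = -228 + 61*E*I (z(I, E) = -8 + ((61*I)*E - 220) = -8 + (61*E*I - 220) = -8 + (-220 + 61*E*I) = -228 + 61*E*I)
z(1/(54 + 82), -32 - 72) - u(216, -55) = (-228 + 61*(-32 - 72)/(54 + 82)) - 1*154 = (-228 + 61*(-104)/136) - 154 = (-228 + 61*(-104)*(1/136)) - 154 = (-228 - 793/17) - 154 = -4669/17 - 154 = -7287/17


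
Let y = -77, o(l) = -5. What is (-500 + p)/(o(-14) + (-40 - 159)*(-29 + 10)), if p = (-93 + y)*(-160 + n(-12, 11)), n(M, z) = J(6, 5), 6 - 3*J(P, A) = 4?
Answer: 4985/708 ≈ 7.0410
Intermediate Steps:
J(P, A) = 2/3 (J(P, A) = 2 - 1/3*4 = 2 - 4/3 = 2/3)
n(M, z) = 2/3
p = 81260/3 (p = (-93 - 77)*(-160 + 2/3) = -170*(-478/3) = 81260/3 ≈ 27087.)
(-500 + p)/(o(-14) + (-40 - 159)*(-29 + 10)) = (-500 + 81260/3)/(-5 + (-40 - 159)*(-29 + 10)) = 79760/(3*(-5 - 199*(-19))) = 79760/(3*(-5 + 3781)) = (79760/3)/3776 = (79760/3)*(1/3776) = 4985/708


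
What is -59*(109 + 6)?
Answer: -6785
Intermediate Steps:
-59*(109 + 6) = -59*115 = -6785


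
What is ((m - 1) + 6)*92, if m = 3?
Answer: 736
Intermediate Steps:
((m - 1) + 6)*92 = ((3 - 1) + 6)*92 = (2 + 6)*92 = 8*92 = 736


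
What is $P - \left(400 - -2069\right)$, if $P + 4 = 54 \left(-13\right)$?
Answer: $-3175$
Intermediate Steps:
$P = -706$ ($P = -4 + 54 \left(-13\right) = -4 - 702 = -706$)
$P - \left(400 - -2069\right) = -706 - \left(400 - -2069\right) = -706 - \left(400 + 2069\right) = -706 - 2469 = -3175$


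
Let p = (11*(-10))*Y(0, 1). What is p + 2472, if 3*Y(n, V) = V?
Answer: 7306/3 ≈ 2435.3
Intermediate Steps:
Y(n, V) = V/3
p = -110/3 (p = (11*(-10))*((⅓)*1) = -110*⅓ = -110/3 ≈ -36.667)
p + 2472 = -110/3 + 2472 = 7306/3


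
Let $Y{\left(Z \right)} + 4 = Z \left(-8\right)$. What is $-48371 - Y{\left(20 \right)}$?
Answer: $-48207$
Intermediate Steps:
$Y{\left(Z \right)} = -4 - 8 Z$ ($Y{\left(Z \right)} = -4 + Z \left(-8\right) = -4 - 8 Z$)
$-48371 - Y{\left(20 \right)} = -48371 - \left(-4 - 160\right) = -48371 - -164 = -48371 + 164 = -48207$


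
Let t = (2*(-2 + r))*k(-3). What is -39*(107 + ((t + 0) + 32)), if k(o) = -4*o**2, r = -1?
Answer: -13845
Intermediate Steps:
t = 216 (t = (2*(-2 - 1))*(-4*(-3)**2) = (2*(-3))*(-4*9) = -6*(-36) = 216)
-39*(107 + ((t + 0) + 32)) = -39*(107 + ((216 + 0) + 32)) = -39*(107 + (216 + 32)) = -39*(107 + 248) = -39*355 = -13845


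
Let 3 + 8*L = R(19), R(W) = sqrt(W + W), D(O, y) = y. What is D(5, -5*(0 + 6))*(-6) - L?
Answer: 1443/8 - sqrt(38)/8 ≈ 179.60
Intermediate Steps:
R(W) = sqrt(2)*sqrt(W) (R(W) = sqrt(2*W) = sqrt(2)*sqrt(W))
L = -3/8 + sqrt(38)/8 (L = -3/8 + (sqrt(2)*sqrt(19))/8 = -3/8 + sqrt(38)/8 ≈ 0.39555)
D(5, -5*(0 + 6))*(-6) - L = -5*(0 + 6)*(-6) - (-3/8 + sqrt(38)/8) = -5*6*(-6) + (3/8 - sqrt(38)/8) = -30*(-6) + (3/8 - sqrt(38)/8) = 180 + (3/8 - sqrt(38)/8) = 1443/8 - sqrt(38)/8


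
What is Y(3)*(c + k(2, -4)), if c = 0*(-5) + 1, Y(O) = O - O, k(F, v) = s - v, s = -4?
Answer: 0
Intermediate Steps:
k(F, v) = -4 - v
Y(O) = 0
c = 1 (c = 0 + 1 = 1)
Y(3)*(c + k(2, -4)) = 0*(1 + (-4 - 1*(-4))) = 0*(1 + (-4 + 4)) = 0*(1 + 0) = 0*1 = 0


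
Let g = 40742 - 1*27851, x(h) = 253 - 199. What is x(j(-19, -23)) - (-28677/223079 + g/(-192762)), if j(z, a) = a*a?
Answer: 776821957985/14333718066 ≈ 54.195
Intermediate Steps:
j(z, a) = a²
x(h) = 54
g = 12891 (g = 40742 - 27851 = 12891)
x(j(-19, -23)) - (-28677/223079 + g/(-192762)) = 54 - (-28677/223079 + 12891/(-192762)) = 54 - (-28677*1/223079 + 12891*(-1/192762)) = 54 - (-28677/223079 - 4297/64254) = 54 - 1*(-2801182421/14333718066) = 54 + 2801182421/14333718066 = 776821957985/14333718066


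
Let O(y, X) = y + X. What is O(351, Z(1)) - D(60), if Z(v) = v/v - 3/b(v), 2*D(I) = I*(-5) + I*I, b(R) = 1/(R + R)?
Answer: -1304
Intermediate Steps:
b(R) = 1/(2*R)
D(I) = I**2/2 - 5*I/2 (D(I) = (I*(-5) + I*I)/2 = (-5*I + I**2)/2 = (I**2 - 5*I)/2 = I**2/2 - 5*I/2)
Z(v) = 1 - 6*v (Z(v) = v/v - 3*2*v = 1 - 6*v)
O(y, X) = X + y
O(351, Z(1)) - D(60) = ((1 - 6*1) + 351) - 60*(-5 + 60)/2 = ((1 - 6) + 351) - 60*55/2 = (-5 + 351) - 1*1650 = 346 - 1650 = -1304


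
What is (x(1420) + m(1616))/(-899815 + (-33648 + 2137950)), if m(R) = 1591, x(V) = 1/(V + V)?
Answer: 4518441/3420743080 ≈ 0.0013209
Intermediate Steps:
x(V) = 1/(2*V)
(x(1420) + m(1616))/(-899815 + (-33648 + 2137950)) = ((1/2)/1420 + 1591)/(-899815 + (-33648 + 2137950)) = ((1/2)*(1/1420) + 1591)/(-899815 + 2104302) = (1/2840 + 1591)/1204487 = (4518441/2840)*(1/1204487) = 4518441/3420743080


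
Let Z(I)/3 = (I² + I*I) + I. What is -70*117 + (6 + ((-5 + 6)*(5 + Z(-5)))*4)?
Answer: -7624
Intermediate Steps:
Z(I) = 3*I + 6*I² (Z(I) = 3*((I² + I*I) + I) = 3*((I² + I²) + I) = 3*(2*I² + I) = 3*(I + 2*I²) = 3*I + 6*I²)
-70*117 + (6 + ((-5 + 6)*(5 + Z(-5)))*4) = -70*117 + (6 + ((-5 + 6)*(5 + 3*(-5)*(1 + 2*(-5))))*4) = -8190 + (6 + (1*(5 + 3*(-5)*(1 - 10)))*4) = -8190 + (6 + (1*(5 + 3*(-5)*(-9)))*4) = -8190 + (6 + (1*(5 + 135))*4) = -8190 + (6 + (1*140)*4) = -8190 + (6 + 140*4) = -8190 + (6 + 560) = -8190 + 566 = -7624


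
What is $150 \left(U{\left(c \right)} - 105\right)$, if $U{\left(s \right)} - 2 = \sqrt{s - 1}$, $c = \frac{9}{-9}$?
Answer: $-15450 + 150 i \sqrt{2} \approx -15450.0 + 212.13 i$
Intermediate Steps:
$c = -1$ ($c = 9 \left(- \frac{1}{9}\right) = -1$)
$U{\left(s \right)} = 2 + \sqrt{-1 + s}$ ($U{\left(s \right)} = 2 + \sqrt{s - 1} = 2 + \sqrt{-1 + s}$)
$150 \left(U{\left(c \right)} - 105\right) = 150 \left(\left(2 + \sqrt{-1 - 1}\right) - 105\right) = 150 \left(\left(2 + \sqrt{-2}\right) - 105\right) = 150 \left(\left(2 + i \sqrt{2}\right) - 105\right) = 150 \left(-103 + i \sqrt{2}\right) = -15450 + 150 i \sqrt{2}$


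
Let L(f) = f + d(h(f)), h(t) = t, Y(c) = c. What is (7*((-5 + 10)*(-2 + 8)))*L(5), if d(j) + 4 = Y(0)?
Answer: 210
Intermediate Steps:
d(j) = -4 (d(j) = -4 + 0 = -4)
L(f) = -4 + f (L(f) = f - 4 = -4 + f)
(7*((-5 + 10)*(-2 + 8)))*L(5) = (7*((-5 + 10)*(-2 + 8)))*(-4 + 5) = (7*(5*6))*1 = (7*30)*1 = 210*1 = 210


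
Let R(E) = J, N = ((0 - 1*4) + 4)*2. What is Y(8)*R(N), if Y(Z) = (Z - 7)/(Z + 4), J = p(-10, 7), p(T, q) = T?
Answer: -5/6 ≈ -0.83333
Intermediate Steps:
N = 0 (N = ((0 - 4) + 4)*2 = (-4 + 4)*2 = 0*2 = 0)
J = -10
R(E) = -10
Y(Z) = (-7 + Z)/(4 + Z)
Y(8)*R(N) = ((-7 + 8)/(4 + 8))*(-10) = (1/12)*(-10) = -5/6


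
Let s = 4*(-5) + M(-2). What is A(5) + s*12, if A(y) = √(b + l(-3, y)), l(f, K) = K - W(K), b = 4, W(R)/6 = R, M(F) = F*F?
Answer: -192 + I*√21 ≈ -192.0 + 4.5826*I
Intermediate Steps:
M(F) = F²
W(R) = 6*R
s = -16 (s = 4*(-5) + (-2)² = -20 + 4 = -16)
l(f, K) = -5*K (l(f, K) = K - 6*K = -5*K)
A(y) = √(4 - 5*y)
A(5) + s*12 = √(4 - 5*5) - 16*12 = √(4 - 25) - 192 = √(-21) - 192 = I*√21 - 192 = -192 + I*√21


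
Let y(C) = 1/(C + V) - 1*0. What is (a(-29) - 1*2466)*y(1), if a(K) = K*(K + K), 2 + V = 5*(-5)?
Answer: 392/13 ≈ 30.154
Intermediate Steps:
V = -27 (V = -2 + 5*(-5) = -2 - 25 = -27)
a(K) = 2*K**2 (a(K) = K*(2*K) = 2*K**2)
y(C) = 1/(-27 + C) (y(C) = 1/(C - 27) - 1*0 = 1/(-27 + C) + 0 = 1/(-27 + C))
(a(-29) - 1*2466)*y(1) = (2*(-29)**2 - 1*2466)/(-27 + 1) = (2*841 - 2466)/(-26) = (1682 - 2466)*(-1/26) = -784*(-1/26) = 392/13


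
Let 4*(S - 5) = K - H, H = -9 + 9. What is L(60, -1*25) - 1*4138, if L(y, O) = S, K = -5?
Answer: -16537/4 ≈ -4134.3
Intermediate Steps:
H = 0
S = 15/4 (S = 5 + (-5 - 1*0)/4 = 5 + (-5 + 0)/4 = 5 + (1/4)*(-5) = 5 - 5/4 = 15/4 ≈ 3.7500)
L(y, O) = 15/4
L(60, -1*25) - 1*4138 = 15/4 - 1*4138 = 15/4 - 4138 = -16537/4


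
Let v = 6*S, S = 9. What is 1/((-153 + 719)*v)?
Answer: 1/30564 ≈ 3.2718e-5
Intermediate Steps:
v = 54 (v = 6*9 = 54)
1/((-153 + 719)*v) = 1/((-153 + 719)*54) = (1/54)/566 = (1/566)*(1/54) = 1/30564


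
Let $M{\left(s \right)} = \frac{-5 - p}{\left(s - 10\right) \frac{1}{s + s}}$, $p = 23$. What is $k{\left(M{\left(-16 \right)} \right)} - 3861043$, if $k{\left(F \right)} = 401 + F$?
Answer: $- \frac{50188794}{13} \approx -3.8607 \cdot 10^{6}$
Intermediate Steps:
$M{\left(s \right)} = - \frac{56 s}{-10 + s}$ ($M{\left(s \right)} = \frac{-5 - 23}{\left(s - 10\right) \frac{1}{s + s}} = \frac{-5 - 23}{\left(-10 + s\right) \frac{1}{2 s}} = - \frac{28}{\left(-10 + s\right) \frac{1}{2 s}} = - \frac{28}{\frac{1}{2} \frac{1}{s} \left(-10 + s\right)} = - 28 \frac{2 s}{-10 + s} = - \frac{56 s}{-10 + s}$)
$k{\left(M{\left(-16 \right)} \right)} - 3861043 = \left(401 - - \frac{896}{-10 - 16}\right) - 3861043 = \left(401 - - \frac{896}{-26}\right) - 3861043 = \left(401 - \left(-896\right) \left(- \frac{1}{26}\right)\right) - 3861043 = \left(401 - \frac{448}{13}\right) - 3861043 = \frac{4765}{13} - 3861043 = - \frac{50188794}{13}$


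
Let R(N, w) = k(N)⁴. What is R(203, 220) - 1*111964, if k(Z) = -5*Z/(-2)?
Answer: 1061361759201/16 ≈ 6.6335e+10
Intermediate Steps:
k(Z) = 5*Z/2 (k(Z) = -5*Z*(-½) = 5*Z/2)
R(N, w) = 625*N⁴/16 (R(N, w) = (5*N/2)⁴ = 625*N⁴/16)
R(203, 220) - 1*111964 = (625/16)*203⁴ - 1*111964 = (625/16)*1698181681 - 111964 = 1061363550625/16 - 111964 = 1061361759201/16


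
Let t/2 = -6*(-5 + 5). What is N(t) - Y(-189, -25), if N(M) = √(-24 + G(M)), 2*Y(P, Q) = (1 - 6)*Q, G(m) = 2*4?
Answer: -125/2 + 4*I ≈ -62.5 + 4.0*I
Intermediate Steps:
t = 0 (t = 2*(-6*(-5 + 5)) = 2*(-6*0) = 2*0 = 0)
G(m) = 8
Y(P, Q) = -5*Q/2 (Y(P, Q) = ((1 - 6)*Q)/2 = (-5*Q)/2 = -5*Q/2)
N(M) = 4*I (N(M) = √(-24 + 8) = √(-16) = 4*I)
N(t) - Y(-189, -25) = 4*I - (-5)*(-25)/2 = 4*I - 1*125/2 = 4*I - 125/2 = -125/2 + 4*I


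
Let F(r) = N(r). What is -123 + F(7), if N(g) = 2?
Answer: -121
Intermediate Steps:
F(r) = 2
-123 + F(7) = -123 + 2 = -121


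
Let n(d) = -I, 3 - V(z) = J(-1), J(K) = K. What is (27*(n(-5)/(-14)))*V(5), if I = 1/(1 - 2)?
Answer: -54/7 ≈ -7.7143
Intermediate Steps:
V(z) = 4 (V(z) = 3 - 1*(-1) = 3 + 1 = 4)
I = -1 (I = 1/(-1) = -1)
n(d) = 1 (n(d) = -1*(-1) = 1)
(27*(n(-5)/(-14)))*V(5) = (27*(1/(-14)))*4 = (27*(1*(-1/14)))*4 = (27*(-1/14))*4 = -27/14*4 = -54/7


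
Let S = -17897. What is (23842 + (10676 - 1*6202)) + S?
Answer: 10419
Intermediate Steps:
(23842 + (10676 - 1*6202)) + S = (23842 + (10676 - 1*6202)) - 17897 = (23842 + (10676 - 6202)) - 17897 = (23842 + 4474) - 17897 = 28316 - 17897 = 10419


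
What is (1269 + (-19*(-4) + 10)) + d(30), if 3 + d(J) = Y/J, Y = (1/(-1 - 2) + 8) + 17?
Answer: 60877/45 ≈ 1352.8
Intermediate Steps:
Y = 74/3 (Y = (1/(-3) + 8) + 17 = (-⅓ + 8) + 17 = 23/3 + 17 = 74/3 ≈ 24.667)
d(J) = -3 + 74/(3*J)
(1269 + (-19*(-4) + 10)) + d(30) = (1269 + (-19*(-4) + 10)) + (-3 + (74/3)/30) = (1269 + (76 + 10)) + (-3 + (74/3)*(1/30)) = (1269 + 86) + (-3 + 37/45) = 1355 - 98/45 = 60877/45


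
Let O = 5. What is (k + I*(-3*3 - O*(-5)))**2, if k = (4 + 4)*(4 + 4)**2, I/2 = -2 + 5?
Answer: 369664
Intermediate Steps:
I = 6 (I = 2*(-2 + 5) = 2*3 = 6)
k = 512 (k = 8*8**2 = 8*64 = 512)
(k + I*(-3*3 - O*(-5)))**2 = (512 + 6*(-3*3 - 5*(-5)))**2 = (512 + 6*(-9 - 1*(-25)))**2 = (512 + 6*(-9 + 25))**2 = (512 + 6*16)**2 = (512 + 96)**2 = 608**2 = 369664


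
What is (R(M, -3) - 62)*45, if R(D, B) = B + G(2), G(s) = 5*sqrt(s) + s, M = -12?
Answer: -2835 + 225*sqrt(2) ≈ -2516.8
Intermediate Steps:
G(s) = s + 5*sqrt(s)
R(D, B) = 2 + B + 5*sqrt(2) (R(D, B) = B + (2 + 5*sqrt(2)) = 2 + B + 5*sqrt(2))
(R(M, -3) - 62)*45 = ((2 - 3 + 5*sqrt(2)) - 62)*45 = ((-1 + 5*sqrt(2)) - 62)*45 = (-63 + 5*sqrt(2))*45 = -2835 + 225*sqrt(2)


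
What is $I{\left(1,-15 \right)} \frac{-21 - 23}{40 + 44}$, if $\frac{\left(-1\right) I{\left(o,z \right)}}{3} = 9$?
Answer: $\frac{99}{7} \approx 14.143$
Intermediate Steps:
$I{\left(o,z \right)} = -27$ ($I{\left(o,z \right)} = \left(-3\right) 9 = -27$)
$I{\left(1,-15 \right)} \frac{-21 - 23}{40 + 44} = - 27 \frac{-21 - 23}{40 + 44} = - 27 \left(- \frac{44}{84}\right) = - 27 \left(\left(-44\right) \frac{1}{84}\right) = \left(-27\right) \left(- \frac{11}{21}\right) = \frac{99}{7}$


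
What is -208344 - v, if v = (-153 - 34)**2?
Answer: -243313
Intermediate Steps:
v = 34969 (v = (-187)**2 = 34969)
-208344 - v = -208344 - 1*34969 = -208344 - 34969 = -243313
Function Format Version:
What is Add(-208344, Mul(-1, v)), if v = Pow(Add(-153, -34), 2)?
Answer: -243313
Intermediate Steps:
v = 34969 (v = Pow(-187, 2) = 34969)
Add(-208344, Mul(-1, v)) = Add(-208344, Mul(-1, 34969)) = Add(-208344, -34969) = -243313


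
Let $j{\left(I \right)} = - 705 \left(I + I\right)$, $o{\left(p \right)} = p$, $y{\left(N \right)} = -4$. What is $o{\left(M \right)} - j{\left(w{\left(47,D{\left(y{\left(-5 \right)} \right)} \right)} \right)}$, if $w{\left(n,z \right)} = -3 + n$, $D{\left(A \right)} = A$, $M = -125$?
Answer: $61915$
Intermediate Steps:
$j{\left(I \right)} = - 1410 I$ ($j{\left(I \right)} = - 705 \cdot 2 I = - 1410 I$)
$o{\left(M \right)} - j{\left(w{\left(47,D{\left(y{\left(-5 \right)} \right)} \right)} \right)} = -125 - - 1410 \left(-3 + 47\right) = -125 - \left(-1410\right) 44 = -125 - -62040 = -125 + 62040 = 61915$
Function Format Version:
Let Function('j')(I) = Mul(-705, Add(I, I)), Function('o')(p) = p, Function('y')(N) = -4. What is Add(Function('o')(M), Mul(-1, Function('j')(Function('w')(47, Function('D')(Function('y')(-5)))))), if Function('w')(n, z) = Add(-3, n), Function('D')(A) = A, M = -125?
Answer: 61915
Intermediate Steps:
Function('j')(I) = Mul(-1410, I) (Function('j')(I) = Mul(-705, Mul(2, I)) = Mul(-1410, I))
Add(Function('o')(M), Mul(-1, Function('j')(Function('w')(47, Function('D')(Function('y')(-5)))))) = Add(-125, Mul(-1, Mul(-1410, Add(-3, 47)))) = Add(-125, Mul(-1, Mul(-1410, 44))) = Add(-125, Mul(-1, -62040)) = Add(-125, 62040) = 61915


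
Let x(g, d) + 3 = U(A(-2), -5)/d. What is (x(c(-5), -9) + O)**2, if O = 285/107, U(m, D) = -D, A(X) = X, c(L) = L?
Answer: 737881/927369 ≈ 0.79567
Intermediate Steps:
O = 285/107 (O = 285*(1/107) = 285/107 ≈ 2.6636)
x(g, d) = -3 + 5/d (x(g, d) = -3 + (-1*(-5))/d = -3 + 5/d)
(x(c(-5), -9) + O)**2 = ((-3 + 5/(-9)) + 285/107)**2 = ((-3 + 5*(-1/9)) + 285/107)**2 = ((-3 - 5/9) + 285/107)**2 = (-32/9 + 285/107)**2 = (-859/963)**2 = 737881/927369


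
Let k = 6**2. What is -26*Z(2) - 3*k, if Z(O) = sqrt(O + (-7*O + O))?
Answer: -108 - 26*I*sqrt(10) ≈ -108.0 - 82.219*I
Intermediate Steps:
k = 36
Z(O) = sqrt(5)*sqrt(-O) (Z(O) = sqrt(O - 6*O) = sqrt(-5*O) = sqrt(5)*sqrt(-O))
-26*Z(2) - 3*k = -26*sqrt(5)*sqrt(-1*2) - 3*36 = -26*sqrt(5)*sqrt(-2) - 108 = -26*sqrt(5)*I*sqrt(2) - 108 = -26*I*sqrt(10) - 108 = -108 - 26*I*sqrt(10)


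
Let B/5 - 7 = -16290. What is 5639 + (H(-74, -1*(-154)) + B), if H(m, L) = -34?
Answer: -75810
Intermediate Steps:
B = -81415 (B = 35 + 5*(-16290) = 35 - 81450 = -81415)
5639 + (H(-74, -1*(-154)) + B) = 5639 + (-34 - 81415) = 5639 - 81449 = -75810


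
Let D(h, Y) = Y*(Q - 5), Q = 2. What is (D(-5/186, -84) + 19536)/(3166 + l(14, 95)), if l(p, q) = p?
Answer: 1649/265 ≈ 6.2226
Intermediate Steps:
D(h, Y) = -3*Y (D(h, Y) = Y*(2 - 5) = Y*(-3) = -3*Y)
(D(-5/186, -84) + 19536)/(3166 + l(14, 95)) = (-3*(-84) + 19536)/(3166 + 14) = (252 + 19536)/3180 = 19788*(1/3180) = 1649/265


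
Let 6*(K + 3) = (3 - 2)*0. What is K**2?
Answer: 9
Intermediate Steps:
K = -3 (K = -3 + ((3 - 2)*0)/6 = -3 + (1*0)/6 = -3 + (1/6)*0 = -3 + 0 = -3)
K**2 = (-3)**2 = 9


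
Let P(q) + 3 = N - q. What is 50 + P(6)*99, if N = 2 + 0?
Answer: -643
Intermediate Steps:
N = 2
P(q) = -1 - q (P(q) = -3 + (2 - q) = -1 - q)
50 + P(6)*99 = 50 + (-1 - 1*6)*99 = 50 + (-1 - 6)*99 = 50 - 7*99 = 50 - 693 = -643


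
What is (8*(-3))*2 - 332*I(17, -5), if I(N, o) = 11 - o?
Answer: -5360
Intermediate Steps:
(8*(-3))*2 - 332*I(17, -5) = (8*(-3))*2 - 332*(11 - 1*(-5)) = -24*2 - 332*(11 + 5) = -48 - 332*16 = -48 - 5312 = -5360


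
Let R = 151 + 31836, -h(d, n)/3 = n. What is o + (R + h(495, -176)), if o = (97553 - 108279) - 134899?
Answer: -113110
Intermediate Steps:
h(d, n) = -3*n
R = 31987
o = -145625 (o = -10726 - 134899 = -145625)
o + (R + h(495, -176)) = -145625 + (31987 - 3*(-176)) = -145625 + (31987 + 528) = -145625 + 32515 = -113110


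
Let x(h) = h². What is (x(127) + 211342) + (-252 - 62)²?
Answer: 326067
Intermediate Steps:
(x(127) + 211342) + (-252 - 62)² = (127² + 211342) + (-252 - 62)² = (16129 + 211342) + (-314)² = 227471 + 98596 = 326067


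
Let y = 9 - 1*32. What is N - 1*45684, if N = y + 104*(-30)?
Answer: -48827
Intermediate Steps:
y = -23 (y = 9 - 32 = -23)
N = -3143 (N = -23 + 104*(-30) = -23 - 3120 = -3143)
N - 1*45684 = -3143 - 1*45684 = -3143 - 45684 = -48827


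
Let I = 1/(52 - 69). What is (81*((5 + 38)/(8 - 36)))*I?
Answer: 3483/476 ≈ 7.3172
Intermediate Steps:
I = -1/17 (I = 1/(-17) = -1/17 ≈ -0.058824)
(81*((5 + 38)/(8 - 36)))*I = (81*((5 + 38)/(8 - 36)))*(-1/17) = (81*(43/(-28)))*(-1/17) = (81*(43*(-1/28)))*(-1/17) = (81*(-43/28))*(-1/17) = -3483/28*(-1/17) = 3483/476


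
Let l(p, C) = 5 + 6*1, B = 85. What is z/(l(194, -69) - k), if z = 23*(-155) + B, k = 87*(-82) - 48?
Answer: -3480/7193 ≈ -0.48380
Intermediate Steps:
l(p, C) = 11 (l(p, C) = 5 + 6 = 11)
k = -7182 (k = -7134 - 48 = -7182)
z = -3480 (z = 23*(-155) + 85 = -3565 + 85 = -3480)
z/(l(194, -69) - k) = -3480/(11 - 1*(-7182)) = -3480/(11 + 7182) = -3480/7193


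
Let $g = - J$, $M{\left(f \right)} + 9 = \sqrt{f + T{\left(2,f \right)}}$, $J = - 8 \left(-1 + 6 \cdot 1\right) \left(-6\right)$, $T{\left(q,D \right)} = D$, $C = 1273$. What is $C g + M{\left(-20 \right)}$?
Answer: $-305529 + 2 i \sqrt{10} \approx -3.0553 \cdot 10^{5} + 6.3246 i$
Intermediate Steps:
$J = 240$ ($J = - 8 \left(-1 + 6\right) \left(-6\right) = \left(-8\right) 5 \left(-6\right) = \left(-40\right) \left(-6\right) = 240$)
$M{\left(f \right)} = -9 + \sqrt{2} \sqrt{f}$ ($M{\left(f \right)} = -9 + \sqrt{f + f} = -9 + \sqrt{2 f} = -9 + \sqrt{2} \sqrt{f}$)
$g = -240$ ($g = \left(-1\right) 240 = -240$)
$C g + M{\left(-20 \right)} = 1273 \left(-240\right) - \left(9 - \sqrt{2} \sqrt{-20}\right) = -305520 - \left(9 - \sqrt{2} \cdot 2 i \sqrt{5}\right) = -305520 - \left(9 - 2 i \sqrt{10}\right) = -305529 + 2 i \sqrt{10}$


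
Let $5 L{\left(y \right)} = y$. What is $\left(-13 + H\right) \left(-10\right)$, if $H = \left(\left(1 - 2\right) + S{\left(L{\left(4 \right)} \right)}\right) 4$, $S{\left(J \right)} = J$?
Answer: $138$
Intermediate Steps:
$L{\left(y \right)} = \frac{y}{5}$
$H = - \frac{4}{5}$ ($H = \left(\left(1 - 2\right) + \frac{1}{5} \cdot 4\right) 4 = \left(\left(1 - 2\right) + \frac{4}{5}\right) 4 = \left(-1 + \frac{4}{5}\right) 4 = \left(- \frac{1}{5}\right) 4 = - \frac{4}{5} \approx -0.8$)
$\left(-13 + H\right) \left(-10\right) = \left(-13 - \frac{4}{5}\right) \left(-10\right) = \left(- \frac{69}{5}\right) \left(-10\right) = 138$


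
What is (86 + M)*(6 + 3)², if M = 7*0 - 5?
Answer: 6561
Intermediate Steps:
M = -5 (M = 0 - 5 = -5)
(86 + M)*(6 + 3)² = (86 - 5)*(6 + 3)² = 81*9² = 81*81 = 6561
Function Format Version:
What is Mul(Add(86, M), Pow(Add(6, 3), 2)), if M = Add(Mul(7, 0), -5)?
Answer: 6561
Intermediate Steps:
M = -5 (M = Add(0, -5) = -5)
Mul(Add(86, M), Pow(Add(6, 3), 2)) = Mul(Add(86, -5), Pow(Add(6, 3), 2)) = Mul(81, Pow(9, 2)) = Mul(81, 81) = 6561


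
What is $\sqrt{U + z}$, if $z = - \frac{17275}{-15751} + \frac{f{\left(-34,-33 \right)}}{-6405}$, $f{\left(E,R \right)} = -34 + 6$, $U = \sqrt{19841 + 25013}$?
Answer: $\frac{\sqrt{228715711636785 + 207710499987225 \sqrt{44854}}}{14412165} \approx 14.591$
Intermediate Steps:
$U = \sqrt{44854} \approx 211.79$
$f{\left(E,R \right)} = -28$
$z = \frac{15869629}{14412165}$ ($z = - \frac{17275}{-15751} - \frac{28}{-6405} = \left(-17275\right) \left(- \frac{1}{15751}\right) - - \frac{4}{915} = \frac{17275}{15751} + \frac{4}{915} = \frac{15869629}{14412165} \approx 1.1011$)
$\sqrt{U + z} = \sqrt{\sqrt{44854} + \frac{15869629}{14412165}} = \sqrt{\frac{15869629}{14412165} + \sqrt{44854}}$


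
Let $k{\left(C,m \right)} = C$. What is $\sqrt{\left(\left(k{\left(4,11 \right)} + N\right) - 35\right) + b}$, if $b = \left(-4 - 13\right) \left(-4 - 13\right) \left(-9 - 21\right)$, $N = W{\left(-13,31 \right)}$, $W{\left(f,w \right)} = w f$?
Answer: $4 i \sqrt{569} \approx 95.415 i$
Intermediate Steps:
$W{\left(f,w \right)} = f w$
$N = -403$ ($N = \left(-13\right) 31 = -403$)
$b = -8670$ ($b = \left(-17\right) \left(-17\right) \left(-30\right) = 289 \left(-30\right) = -8670$)
$\sqrt{\left(\left(k{\left(4,11 \right)} + N\right) - 35\right) + b} = \sqrt{\left(\left(4 - 403\right) - 35\right) - 8670} = \sqrt{\left(-399 - 35\right) - 8670} = \sqrt{-434 - 8670} = \sqrt{-9104} = 4 i \sqrt{569}$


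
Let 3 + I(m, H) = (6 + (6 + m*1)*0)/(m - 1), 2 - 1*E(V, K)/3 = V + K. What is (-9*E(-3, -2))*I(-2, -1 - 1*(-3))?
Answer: 945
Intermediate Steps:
E(V, K) = 6 - 3*K - 3*V (E(V, K) = 6 - 3*(V + K) = 6 - 3*(K + V) = 6 + (-3*K - 3*V) = 6 - 3*K - 3*V)
I(m, H) = -3 + 6/(-1 + m) (I(m, H) = -3 + (6 + (6 + m*1)*0)/(m - 1) = -3 + (6 + (6 + m)*0)/(-1 + m) = -3 + (6 + 0)/(-1 + m) = -3 + 6/(-1 + m))
(-9*E(-3, -2))*I(-2, -1 - 1*(-3)) = (-9*(6 - 3*(-2) - 3*(-3)))*(3*(3 - 1*(-2))/(-1 - 2)) = (-9*(6 + 6 + 9))*(3*(3 + 2)/(-3)) = (-9*21)*(3*(-⅓)*5) = -189*(-5) = 945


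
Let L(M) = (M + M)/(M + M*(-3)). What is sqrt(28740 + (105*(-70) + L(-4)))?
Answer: sqrt(21389) ≈ 146.25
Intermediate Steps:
L(M) = -1 (L(M) = (2*M)/(M - 3*M) = (2*M)/((-2*M)) = (2*M)*(-1/(2*M)) = -1)
sqrt(28740 + (105*(-70) + L(-4))) = sqrt(28740 + (105*(-70) - 1)) = sqrt(28740 + (-7350 - 1)) = sqrt(28740 - 7351) = sqrt(21389)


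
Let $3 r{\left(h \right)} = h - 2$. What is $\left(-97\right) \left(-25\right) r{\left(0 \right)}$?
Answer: $- \frac{4850}{3} \approx -1616.7$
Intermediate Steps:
$r{\left(h \right)} = - \frac{2}{3} + \frac{h}{3}$ ($r{\left(h \right)} = \frac{h - 2}{3} = \frac{-2 + h}{3} = - \frac{2}{3} + \frac{h}{3}$)
$\left(-97\right) \left(-25\right) r{\left(0 \right)} = \left(-97\right) \left(-25\right) \left(- \frac{2}{3} + \frac{1}{3} \cdot 0\right) = 2425 \left(- \frac{2}{3} + 0\right) = 2425 \left(- \frac{2}{3}\right) = - \frac{4850}{3}$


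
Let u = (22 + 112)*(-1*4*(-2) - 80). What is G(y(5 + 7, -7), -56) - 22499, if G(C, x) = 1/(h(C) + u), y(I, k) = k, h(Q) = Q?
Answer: -217227846/9655 ≈ -22499.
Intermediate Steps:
u = -9648 (u = 134*(-4*(-2) - 80) = 134*(8 - 80) = 134*(-72) = -9648)
G(C, x) = 1/(-9648 + C) (G(C, x) = 1/(C - 9648) = 1/(-9648 + C))
G(y(5 + 7, -7), -56) - 22499 = 1/(-9648 - 7) - 22499 = 1/(-9655) - 22499 = -1/9655 - 22499 = -217227846/9655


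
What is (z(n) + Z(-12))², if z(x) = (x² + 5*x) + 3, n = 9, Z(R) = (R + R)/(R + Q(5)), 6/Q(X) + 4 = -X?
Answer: 6185169/361 ≈ 17133.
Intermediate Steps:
Q(X) = 6/(-4 - X)
Z(R) = 2*R/(-⅔ + R) (Z(R) = (R + R)/(R - 6/(4 + 5)) = (2*R)/(R - 6/9) = (2*R)/(R - 6*⅑) = (2*R)/(R - ⅔) = (2*R)/(-⅔ + R) = 2*R/(-⅔ + R))
z(x) = 3 + x² + 5*x
(z(n) + Z(-12))² = ((3 + 9² + 5*9) + 6*(-12)/(-2 + 3*(-12)))² = ((3 + 81 + 45) + 6*(-12)/(-2 - 36))² = (129 + 6*(-12)/(-38))² = (129 + 6*(-12)*(-1/38))² = (129 + 36/19)² = (2487/19)² = 6185169/361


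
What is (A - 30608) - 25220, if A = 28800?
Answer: -27028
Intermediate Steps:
(A - 30608) - 25220 = (28800 - 30608) - 25220 = -1808 - 25220 = -27028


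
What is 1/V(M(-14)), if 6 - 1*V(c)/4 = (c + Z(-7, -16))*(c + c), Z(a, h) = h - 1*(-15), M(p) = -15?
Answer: -1/1896 ≈ -0.00052743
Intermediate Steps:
Z(a, h) = 15 + h (Z(a, h) = h + 15 = 15 + h)
V(c) = 24 - 8*c*(-1 + c) (V(c) = 24 - 4*(c + (15 - 16))*(c + c) = 24 - 4*(c - 1)*2*c = 24 - 4*(-1 + c)*2*c = 24 - 8*c*(-1 + c))
1/V(M(-14)) = 1/(24 - 8*(-15)**2 + 8*(-15)) = 1/(24 - 8*225 - 120) = 1/(24 - 1800 - 120) = 1/(-1896) = -1/1896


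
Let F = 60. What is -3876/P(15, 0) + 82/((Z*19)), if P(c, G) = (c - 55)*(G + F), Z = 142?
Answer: 443927/269800 ≈ 1.6454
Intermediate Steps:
P(c, G) = (-55 + c)*(60 + G) (P(c, G) = (c - 55)*(G + 60) = (-55 + c)*(60 + G))
-3876/P(15, 0) + 82/((Z*19)) = -3876/(-3300 - 55*0 + 60*15 + 0*15) + 82/((142*19)) = -3876/(-3300 + 0 + 900 + 0) + 82/2698 = -3876/(-2400) + 82*(1/2698) = -3876*(-1/2400) + 41/1349 = 323/200 + 41/1349 = 443927/269800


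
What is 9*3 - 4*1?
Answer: 23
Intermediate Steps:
9*3 - 4*1 = 27 - 4 = 23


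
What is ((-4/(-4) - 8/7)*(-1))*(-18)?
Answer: -18/7 ≈ -2.5714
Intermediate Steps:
((-4/(-4) - 8/7)*(-1))*(-18) = ((-4*(-¼) - 8*⅐)*(-1))*(-18) = ((1 - 8/7)*(-1))*(-18) = -⅐*(-1)*(-18) = (⅐)*(-18) = -18/7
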